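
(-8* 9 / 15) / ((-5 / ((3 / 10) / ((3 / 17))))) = 204 / 125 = 1.63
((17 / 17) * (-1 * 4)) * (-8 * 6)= 192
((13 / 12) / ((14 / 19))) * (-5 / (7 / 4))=-1235 / 294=-4.20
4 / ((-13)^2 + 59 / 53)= 53 / 2254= 0.02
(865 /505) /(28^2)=173 /79184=0.00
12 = 12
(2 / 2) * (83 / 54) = 83 / 54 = 1.54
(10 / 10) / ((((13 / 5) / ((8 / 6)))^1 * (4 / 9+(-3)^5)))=-60 / 28379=-0.00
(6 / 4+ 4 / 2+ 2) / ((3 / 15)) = 55 / 2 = 27.50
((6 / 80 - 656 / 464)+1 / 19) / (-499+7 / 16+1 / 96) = 30924 / 11987005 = 0.00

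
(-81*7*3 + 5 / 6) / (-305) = 10201 / 1830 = 5.57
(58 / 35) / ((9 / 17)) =986 / 315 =3.13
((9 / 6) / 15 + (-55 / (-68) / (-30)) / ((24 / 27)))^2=143641 / 29593600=0.00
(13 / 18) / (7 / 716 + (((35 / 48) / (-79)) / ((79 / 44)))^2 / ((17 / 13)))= 12326610034232 / 167207066579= 73.72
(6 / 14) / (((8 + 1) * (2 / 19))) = 19 / 42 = 0.45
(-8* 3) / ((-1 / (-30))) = -720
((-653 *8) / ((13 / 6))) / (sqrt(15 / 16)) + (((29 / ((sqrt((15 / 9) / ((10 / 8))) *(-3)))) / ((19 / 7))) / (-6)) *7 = -2486.55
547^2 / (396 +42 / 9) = 897627 / 1202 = 746.78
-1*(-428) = 428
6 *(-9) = -54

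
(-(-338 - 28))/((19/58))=1117.26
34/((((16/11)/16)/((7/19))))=2618/19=137.79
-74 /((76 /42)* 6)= -259 /38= -6.82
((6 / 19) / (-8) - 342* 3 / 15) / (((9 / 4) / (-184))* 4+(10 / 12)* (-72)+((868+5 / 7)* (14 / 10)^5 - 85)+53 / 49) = -36637361250 / 2424051512849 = -0.02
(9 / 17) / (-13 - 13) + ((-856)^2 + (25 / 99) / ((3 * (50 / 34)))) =96189190505 / 131274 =732736.04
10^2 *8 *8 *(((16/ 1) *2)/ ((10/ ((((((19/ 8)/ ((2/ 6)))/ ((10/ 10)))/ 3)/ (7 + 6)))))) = 48640/ 13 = 3741.54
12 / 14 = 6 / 7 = 0.86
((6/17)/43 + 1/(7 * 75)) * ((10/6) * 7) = 3881/32895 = 0.12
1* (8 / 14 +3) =25 / 7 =3.57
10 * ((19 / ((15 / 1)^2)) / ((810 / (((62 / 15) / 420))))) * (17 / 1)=10013 / 57408750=0.00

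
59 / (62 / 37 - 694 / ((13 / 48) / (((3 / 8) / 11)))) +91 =40941589 / 453338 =90.31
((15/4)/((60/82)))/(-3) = -41/24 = -1.71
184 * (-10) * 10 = -18400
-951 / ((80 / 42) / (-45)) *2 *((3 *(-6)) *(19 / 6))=-10245123 / 4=-2561280.75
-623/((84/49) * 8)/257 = -0.18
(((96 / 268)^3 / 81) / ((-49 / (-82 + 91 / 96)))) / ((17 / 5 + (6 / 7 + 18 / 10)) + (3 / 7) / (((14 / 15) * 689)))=857777440 / 5536022130459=0.00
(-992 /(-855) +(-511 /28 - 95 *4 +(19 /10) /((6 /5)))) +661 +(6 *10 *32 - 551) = 1397492 /855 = 1634.49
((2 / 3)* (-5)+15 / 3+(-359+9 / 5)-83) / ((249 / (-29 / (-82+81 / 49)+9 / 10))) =-163275827 / 73523475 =-2.22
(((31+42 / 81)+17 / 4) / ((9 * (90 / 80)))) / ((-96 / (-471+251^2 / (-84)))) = 396208595 / 8817984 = 44.93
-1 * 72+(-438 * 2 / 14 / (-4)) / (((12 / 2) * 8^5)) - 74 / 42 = -203030309 / 2752512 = -73.76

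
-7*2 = -14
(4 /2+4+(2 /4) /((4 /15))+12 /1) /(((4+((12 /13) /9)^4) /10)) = 49.69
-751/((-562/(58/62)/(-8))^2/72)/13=-0.74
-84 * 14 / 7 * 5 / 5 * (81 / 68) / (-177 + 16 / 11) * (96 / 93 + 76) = 89363736 / 1017637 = 87.81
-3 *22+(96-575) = -545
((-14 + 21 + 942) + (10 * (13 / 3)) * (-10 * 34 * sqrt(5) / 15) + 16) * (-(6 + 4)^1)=-9650 + 88400 * sqrt(5) / 9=12313.16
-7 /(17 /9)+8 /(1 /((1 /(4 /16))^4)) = 34753 /17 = 2044.29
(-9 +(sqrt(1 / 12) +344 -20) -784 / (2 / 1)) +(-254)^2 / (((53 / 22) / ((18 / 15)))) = sqrt(3) / 6 +8495707 / 265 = 32059.56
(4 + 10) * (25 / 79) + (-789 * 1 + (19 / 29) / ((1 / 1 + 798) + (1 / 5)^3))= -179521828699 / 228815916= -784.57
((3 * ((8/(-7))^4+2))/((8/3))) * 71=296.01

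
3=3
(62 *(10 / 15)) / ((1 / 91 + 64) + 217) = 2821 / 19179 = 0.15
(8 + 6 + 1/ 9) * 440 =6208.89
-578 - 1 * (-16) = -562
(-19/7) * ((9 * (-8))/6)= 228/7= 32.57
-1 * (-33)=33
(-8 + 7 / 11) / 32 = -81 / 352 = -0.23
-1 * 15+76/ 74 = -517/ 37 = -13.97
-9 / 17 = -0.53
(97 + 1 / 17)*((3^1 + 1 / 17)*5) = 429000 / 289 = 1484.43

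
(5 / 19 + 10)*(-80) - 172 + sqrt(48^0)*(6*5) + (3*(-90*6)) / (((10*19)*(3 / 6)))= -18622 / 19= -980.11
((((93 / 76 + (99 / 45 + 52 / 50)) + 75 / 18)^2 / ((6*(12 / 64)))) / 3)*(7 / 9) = 16939658743 / 986883750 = 17.16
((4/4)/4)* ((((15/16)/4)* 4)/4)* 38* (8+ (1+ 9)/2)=28.95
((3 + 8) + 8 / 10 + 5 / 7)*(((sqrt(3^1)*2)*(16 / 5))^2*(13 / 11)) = 17491968 / 9625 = 1817.35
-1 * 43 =-43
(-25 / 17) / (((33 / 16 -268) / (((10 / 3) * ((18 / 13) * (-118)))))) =-566400 / 188071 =-3.01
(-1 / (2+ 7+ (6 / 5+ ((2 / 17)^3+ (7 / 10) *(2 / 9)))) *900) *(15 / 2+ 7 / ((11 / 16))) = -19350464625 / 12593999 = -1536.48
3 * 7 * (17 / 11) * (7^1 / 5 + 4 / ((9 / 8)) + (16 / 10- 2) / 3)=25823 / 165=156.50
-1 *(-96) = 96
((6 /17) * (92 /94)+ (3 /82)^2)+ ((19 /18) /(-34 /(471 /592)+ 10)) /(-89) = 1919327943761 /5529091734114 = 0.35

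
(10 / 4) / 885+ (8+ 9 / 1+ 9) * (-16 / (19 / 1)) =-147245 / 6726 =-21.89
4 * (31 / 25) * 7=868 / 25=34.72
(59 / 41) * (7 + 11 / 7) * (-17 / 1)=-60180 / 287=-209.69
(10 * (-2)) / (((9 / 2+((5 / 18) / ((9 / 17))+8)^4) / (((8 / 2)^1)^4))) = -3526387384320 / 3640362443833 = -0.97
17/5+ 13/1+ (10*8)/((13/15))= 7066/65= 108.71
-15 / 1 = -15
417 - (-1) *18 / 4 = 843 / 2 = 421.50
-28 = -28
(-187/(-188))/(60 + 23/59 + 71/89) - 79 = -4770906255/60403648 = -78.98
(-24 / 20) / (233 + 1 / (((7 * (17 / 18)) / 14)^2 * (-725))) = -251430 / 48818029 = -0.01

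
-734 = -734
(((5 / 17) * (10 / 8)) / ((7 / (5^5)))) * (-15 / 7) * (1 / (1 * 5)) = -234375 / 3332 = -70.34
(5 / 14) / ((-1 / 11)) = -55 / 14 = -3.93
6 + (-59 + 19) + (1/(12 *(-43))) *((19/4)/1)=-70195/2064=-34.01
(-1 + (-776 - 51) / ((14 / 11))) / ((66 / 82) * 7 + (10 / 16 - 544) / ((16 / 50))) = 3984544 / 10362079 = 0.38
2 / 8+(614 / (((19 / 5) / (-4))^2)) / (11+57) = 251737 / 24548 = 10.25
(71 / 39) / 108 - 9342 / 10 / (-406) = 2.32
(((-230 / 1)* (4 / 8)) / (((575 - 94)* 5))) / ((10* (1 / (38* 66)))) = -28842 / 2405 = -11.99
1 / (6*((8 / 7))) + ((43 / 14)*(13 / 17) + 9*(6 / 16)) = 33527 / 5712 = 5.87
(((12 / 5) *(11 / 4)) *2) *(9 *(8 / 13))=4752 / 65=73.11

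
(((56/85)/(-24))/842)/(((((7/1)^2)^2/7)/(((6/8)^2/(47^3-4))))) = -3/5825375450720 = -0.00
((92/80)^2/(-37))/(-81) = 529/1198800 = 0.00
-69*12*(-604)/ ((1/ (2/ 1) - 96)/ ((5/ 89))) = -5001120/ 16999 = -294.20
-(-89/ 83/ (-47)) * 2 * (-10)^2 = -17800/ 3901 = -4.56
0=0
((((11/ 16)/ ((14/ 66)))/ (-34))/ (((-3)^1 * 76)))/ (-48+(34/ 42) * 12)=-121/ 11080192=-0.00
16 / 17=0.94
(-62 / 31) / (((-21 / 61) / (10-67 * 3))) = -23302 / 21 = -1109.62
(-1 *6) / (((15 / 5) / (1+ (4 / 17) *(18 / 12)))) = -46 / 17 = -2.71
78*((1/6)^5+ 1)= 101101/1296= 78.01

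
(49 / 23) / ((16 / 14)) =343 / 184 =1.86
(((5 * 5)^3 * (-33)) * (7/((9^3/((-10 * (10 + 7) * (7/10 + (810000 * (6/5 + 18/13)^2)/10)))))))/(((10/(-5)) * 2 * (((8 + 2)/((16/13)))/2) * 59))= -475034829.14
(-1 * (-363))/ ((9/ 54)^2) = 13068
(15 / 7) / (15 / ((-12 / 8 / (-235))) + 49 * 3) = 15 / 17479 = 0.00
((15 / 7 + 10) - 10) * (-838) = -12570 / 7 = -1795.71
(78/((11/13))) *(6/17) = 32.53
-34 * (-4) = 136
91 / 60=1.52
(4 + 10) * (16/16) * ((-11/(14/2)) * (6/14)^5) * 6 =-32076/16807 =-1.91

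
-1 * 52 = -52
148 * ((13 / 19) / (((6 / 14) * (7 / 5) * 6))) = 4810 / 171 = 28.13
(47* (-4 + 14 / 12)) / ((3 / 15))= -3995 / 6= -665.83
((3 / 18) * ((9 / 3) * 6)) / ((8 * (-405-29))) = -3 / 3472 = -0.00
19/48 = 0.40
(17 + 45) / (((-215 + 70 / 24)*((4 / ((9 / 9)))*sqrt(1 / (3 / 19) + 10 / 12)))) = -186*sqrt(258) / 109435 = -0.03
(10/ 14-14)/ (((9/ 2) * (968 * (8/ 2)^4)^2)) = -31/ 644792451072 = -0.00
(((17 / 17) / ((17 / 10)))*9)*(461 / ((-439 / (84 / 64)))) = -7.30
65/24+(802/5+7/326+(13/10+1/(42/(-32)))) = 7469803/45640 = 163.67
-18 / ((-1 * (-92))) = -9 / 46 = -0.20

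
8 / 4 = 2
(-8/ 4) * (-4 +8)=-8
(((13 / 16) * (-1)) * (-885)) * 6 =34515 / 8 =4314.38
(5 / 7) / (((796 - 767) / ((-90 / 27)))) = -0.08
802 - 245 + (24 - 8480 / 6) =-2497 / 3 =-832.33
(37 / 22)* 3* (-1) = -111 / 22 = -5.05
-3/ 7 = -0.43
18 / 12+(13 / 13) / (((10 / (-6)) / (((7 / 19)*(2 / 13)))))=3621 / 2470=1.47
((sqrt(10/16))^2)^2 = 25/64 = 0.39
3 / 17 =0.18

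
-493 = -493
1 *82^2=6724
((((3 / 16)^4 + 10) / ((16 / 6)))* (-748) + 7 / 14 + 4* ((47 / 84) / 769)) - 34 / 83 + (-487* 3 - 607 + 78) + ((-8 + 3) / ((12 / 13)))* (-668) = -68922238118085 / 58561527808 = -1176.92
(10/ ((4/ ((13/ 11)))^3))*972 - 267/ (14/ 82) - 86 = -104288267/ 74536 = -1399.17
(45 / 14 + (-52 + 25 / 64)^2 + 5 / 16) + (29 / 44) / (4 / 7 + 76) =56358411959 / 21131264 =2667.06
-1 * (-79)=79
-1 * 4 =-4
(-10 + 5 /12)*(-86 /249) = 4945 /1494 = 3.31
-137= -137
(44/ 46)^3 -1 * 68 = -816708/ 12167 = -67.12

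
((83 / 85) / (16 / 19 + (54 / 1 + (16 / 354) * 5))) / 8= 279129 / 125931920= 0.00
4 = 4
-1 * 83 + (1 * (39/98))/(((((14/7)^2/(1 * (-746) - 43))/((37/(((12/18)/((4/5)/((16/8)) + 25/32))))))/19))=-1753680413/17920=-97861.63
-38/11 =-3.45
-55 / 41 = -1.34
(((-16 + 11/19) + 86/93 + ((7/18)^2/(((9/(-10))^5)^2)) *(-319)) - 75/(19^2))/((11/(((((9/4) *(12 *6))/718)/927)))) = -483791024159736820/142843623384482500293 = -0.00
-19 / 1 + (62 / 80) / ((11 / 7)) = -8143 / 440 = -18.51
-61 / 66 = -0.92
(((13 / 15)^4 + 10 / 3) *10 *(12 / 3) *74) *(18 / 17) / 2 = 116808112 / 19125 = 6107.61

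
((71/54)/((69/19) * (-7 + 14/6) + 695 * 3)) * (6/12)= 0.00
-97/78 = -1.24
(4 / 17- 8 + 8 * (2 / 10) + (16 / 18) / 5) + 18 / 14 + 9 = 4604 / 1071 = 4.30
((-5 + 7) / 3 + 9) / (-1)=-29 / 3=-9.67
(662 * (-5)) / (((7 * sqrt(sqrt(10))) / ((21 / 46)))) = -993 * 10^(3 / 4) / 46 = -121.39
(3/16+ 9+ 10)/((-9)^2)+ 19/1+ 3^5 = 262.24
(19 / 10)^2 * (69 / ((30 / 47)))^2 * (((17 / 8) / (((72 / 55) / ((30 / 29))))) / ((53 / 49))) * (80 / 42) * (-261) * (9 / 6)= -1656606995967 / 33920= -48838649.65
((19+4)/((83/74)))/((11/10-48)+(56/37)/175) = -3148700/7200167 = -0.44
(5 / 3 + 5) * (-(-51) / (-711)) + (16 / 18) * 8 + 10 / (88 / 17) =29771 / 3476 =8.56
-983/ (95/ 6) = -5898/ 95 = -62.08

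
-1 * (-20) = 20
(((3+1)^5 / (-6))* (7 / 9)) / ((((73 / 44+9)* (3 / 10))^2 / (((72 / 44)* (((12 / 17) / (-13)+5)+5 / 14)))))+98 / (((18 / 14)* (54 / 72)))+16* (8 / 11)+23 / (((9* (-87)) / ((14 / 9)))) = 2169644757338 / 3768208420977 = 0.58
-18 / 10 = -9 / 5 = -1.80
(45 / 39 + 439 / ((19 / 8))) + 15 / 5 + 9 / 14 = 189.64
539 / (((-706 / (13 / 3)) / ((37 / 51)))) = -259259 / 108018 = -2.40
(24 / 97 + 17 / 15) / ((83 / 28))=56252 / 120765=0.47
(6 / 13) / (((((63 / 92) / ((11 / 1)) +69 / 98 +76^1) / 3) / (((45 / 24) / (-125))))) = -334719 / 1237173925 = -0.00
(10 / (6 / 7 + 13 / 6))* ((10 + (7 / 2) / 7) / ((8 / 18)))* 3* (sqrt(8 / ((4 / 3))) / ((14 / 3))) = 25515* sqrt(6) / 508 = 123.03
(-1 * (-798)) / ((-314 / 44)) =-17556 / 157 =-111.82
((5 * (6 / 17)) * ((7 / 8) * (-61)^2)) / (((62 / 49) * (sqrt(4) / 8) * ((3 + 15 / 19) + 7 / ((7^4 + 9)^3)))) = 2545773621392977500 / 531121936894091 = 4793.20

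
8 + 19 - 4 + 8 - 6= 25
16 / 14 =8 / 7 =1.14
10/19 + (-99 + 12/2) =-1757/19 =-92.47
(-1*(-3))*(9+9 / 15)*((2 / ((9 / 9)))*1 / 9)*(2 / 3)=64 / 15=4.27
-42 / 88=-0.48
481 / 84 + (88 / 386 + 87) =1506973 / 16212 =92.95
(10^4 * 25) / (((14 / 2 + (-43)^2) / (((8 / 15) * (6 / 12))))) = 3125 / 87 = 35.92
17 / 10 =1.70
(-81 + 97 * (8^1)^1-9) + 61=747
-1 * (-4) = 4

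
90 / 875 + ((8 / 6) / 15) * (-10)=-1238 / 1575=-0.79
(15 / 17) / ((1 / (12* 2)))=21.18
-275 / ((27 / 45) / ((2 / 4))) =-1375 / 6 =-229.17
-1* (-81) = 81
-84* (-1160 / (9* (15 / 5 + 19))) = 16240 / 33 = 492.12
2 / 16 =0.12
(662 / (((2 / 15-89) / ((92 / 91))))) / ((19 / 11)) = -4.36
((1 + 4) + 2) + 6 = 13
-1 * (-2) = 2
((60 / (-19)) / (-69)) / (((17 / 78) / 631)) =984360 / 7429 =132.50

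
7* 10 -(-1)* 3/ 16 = 1123/ 16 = 70.19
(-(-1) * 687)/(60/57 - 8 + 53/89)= -1161717/10741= -108.16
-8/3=-2.67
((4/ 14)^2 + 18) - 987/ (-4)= 51907/ 196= 264.83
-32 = -32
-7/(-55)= 0.13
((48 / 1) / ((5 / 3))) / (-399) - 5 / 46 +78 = 77.82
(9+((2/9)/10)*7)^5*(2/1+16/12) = 23741933041664/110716875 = 214438.25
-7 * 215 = -1505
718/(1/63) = 45234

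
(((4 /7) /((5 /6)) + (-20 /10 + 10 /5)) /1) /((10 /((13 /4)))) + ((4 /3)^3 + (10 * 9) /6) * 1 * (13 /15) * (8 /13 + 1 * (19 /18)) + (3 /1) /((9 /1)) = 6560177 /255150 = 25.71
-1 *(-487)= 487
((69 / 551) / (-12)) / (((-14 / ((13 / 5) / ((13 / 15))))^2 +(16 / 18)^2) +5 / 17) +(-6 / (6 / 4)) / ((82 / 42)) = -5829564927 / 2844749084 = -2.05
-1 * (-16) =16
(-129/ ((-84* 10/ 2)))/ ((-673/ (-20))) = 43/ 4711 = 0.01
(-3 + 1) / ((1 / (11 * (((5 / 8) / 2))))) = -6.88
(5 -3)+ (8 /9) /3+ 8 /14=542 /189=2.87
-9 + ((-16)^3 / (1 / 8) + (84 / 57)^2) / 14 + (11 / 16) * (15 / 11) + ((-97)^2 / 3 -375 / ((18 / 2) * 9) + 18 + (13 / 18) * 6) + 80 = 966732043 / 1091664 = 885.56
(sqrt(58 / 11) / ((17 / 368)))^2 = 7854592 / 3179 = 2470.77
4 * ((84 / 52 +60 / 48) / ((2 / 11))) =1639 / 26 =63.04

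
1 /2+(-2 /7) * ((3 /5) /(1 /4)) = -13 /70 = -0.19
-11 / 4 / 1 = -11 / 4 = -2.75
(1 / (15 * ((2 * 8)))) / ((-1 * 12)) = -1 / 2880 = -0.00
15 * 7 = 105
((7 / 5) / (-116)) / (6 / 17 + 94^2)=-119 / 87126440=-0.00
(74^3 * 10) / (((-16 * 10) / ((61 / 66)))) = -3089833 / 132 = -23407.83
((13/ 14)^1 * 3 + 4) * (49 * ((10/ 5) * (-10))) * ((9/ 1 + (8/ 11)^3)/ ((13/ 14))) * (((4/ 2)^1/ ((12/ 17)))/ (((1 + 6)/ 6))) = -2824215100/ 17303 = -163221.12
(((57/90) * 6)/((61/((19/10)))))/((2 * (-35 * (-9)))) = 361/1921500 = 0.00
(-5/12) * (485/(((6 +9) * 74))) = -485/2664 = -0.18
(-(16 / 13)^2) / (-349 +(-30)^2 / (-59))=15104 / 3631979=0.00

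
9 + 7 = 16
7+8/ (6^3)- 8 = -26/ 27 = -0.96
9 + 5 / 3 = 32 / 3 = 10.67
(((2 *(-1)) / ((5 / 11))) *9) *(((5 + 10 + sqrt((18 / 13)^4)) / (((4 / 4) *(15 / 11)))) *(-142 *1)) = 294740028 / 4225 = 69760.95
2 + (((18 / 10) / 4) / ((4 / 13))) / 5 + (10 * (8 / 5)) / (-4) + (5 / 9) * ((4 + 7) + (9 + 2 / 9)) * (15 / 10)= 163559 / 10800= 15.14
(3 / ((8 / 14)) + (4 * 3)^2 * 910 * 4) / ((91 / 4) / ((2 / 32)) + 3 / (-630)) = 220149405 / 152878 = 1440.03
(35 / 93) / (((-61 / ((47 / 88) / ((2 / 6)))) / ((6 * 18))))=-44415 / 41602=-1.07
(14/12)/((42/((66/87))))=11/522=0.02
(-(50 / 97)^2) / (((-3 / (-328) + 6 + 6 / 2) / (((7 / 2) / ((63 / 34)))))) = -2788000 / 50046471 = -0.06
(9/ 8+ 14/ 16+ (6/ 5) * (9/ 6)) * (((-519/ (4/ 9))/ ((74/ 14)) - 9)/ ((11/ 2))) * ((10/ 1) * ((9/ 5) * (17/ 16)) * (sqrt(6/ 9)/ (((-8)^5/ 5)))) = 0.38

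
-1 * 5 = -5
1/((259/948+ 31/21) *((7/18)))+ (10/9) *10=1314476/104481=12.58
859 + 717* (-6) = -3443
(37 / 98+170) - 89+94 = 17187 / 98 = 175.38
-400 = -400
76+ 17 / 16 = 1233 / 16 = 77.06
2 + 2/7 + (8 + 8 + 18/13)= 1790/91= 19.67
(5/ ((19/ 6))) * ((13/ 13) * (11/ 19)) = 330/ 361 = 0.91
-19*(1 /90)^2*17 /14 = -323 /113400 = -0.00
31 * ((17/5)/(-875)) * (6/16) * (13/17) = -1209/35000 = -0.03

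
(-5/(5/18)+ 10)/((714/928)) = -10.40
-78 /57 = -26 /19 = -1.37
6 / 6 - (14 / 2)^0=0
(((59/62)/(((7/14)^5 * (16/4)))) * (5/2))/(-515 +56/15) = -8850/237739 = -0.04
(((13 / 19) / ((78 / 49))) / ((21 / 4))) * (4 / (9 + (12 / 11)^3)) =74536 / 2343897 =0.03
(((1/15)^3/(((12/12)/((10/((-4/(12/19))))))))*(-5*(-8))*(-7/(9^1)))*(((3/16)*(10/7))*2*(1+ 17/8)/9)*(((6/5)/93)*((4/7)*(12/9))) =80/3005667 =0.00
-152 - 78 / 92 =-7031 / 46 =-152.85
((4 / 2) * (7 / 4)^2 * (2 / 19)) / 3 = 49 / 228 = 0.21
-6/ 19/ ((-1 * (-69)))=-0.00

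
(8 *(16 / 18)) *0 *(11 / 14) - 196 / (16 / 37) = -1813 / 4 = -453.25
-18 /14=-9 /7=-1.29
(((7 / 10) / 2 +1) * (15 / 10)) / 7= 81 / 280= 0.29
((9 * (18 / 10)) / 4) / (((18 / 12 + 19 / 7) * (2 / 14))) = 6.73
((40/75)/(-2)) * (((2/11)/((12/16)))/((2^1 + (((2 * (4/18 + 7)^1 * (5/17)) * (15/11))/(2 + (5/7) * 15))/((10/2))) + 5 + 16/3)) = -48416/9305115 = -0.01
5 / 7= 0.71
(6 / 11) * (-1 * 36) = -216 / 11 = -19.64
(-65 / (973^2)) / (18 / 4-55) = 130 / 95619629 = 0.00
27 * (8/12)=18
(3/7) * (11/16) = 0.29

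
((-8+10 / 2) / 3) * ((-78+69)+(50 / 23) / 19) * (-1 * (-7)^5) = 65261581 / 437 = 149340.00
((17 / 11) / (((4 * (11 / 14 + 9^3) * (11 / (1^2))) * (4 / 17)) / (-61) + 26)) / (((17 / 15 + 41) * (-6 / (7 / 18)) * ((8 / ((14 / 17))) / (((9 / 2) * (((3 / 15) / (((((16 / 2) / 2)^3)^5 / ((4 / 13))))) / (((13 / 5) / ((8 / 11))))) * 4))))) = 104615 / 144963889088312639488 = 0.00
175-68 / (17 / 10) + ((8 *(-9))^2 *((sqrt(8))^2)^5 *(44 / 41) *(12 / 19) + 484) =89691478937 / 779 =115136686.70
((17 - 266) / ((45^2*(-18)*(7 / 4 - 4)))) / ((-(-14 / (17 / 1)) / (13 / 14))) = -18343 / 5358150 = -0.00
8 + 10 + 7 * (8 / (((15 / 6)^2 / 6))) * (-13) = -680.88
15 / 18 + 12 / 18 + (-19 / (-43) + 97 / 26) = 3171 / 559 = 5.67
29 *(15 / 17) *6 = 2610 / 17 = 153.53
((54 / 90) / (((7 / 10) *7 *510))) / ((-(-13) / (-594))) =-594 / 54145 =-0.01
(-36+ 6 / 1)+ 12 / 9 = -86 / 3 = -28.67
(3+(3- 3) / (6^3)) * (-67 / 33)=-6.09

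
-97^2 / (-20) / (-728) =-9409 / 14560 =-0.65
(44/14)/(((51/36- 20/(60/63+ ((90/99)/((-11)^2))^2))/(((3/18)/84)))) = -9744163/30599156175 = -0.00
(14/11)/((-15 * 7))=-2/165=-0.01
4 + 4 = 8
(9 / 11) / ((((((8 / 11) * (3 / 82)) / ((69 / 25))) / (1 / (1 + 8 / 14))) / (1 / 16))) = 59409 / 17600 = 3.38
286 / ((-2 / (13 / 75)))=-1859 / 75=-24.79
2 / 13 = 0.15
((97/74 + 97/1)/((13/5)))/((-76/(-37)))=36375/1976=18.41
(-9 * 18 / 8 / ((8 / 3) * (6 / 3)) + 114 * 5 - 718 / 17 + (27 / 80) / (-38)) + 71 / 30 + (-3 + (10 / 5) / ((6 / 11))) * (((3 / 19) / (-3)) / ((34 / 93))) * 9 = 162935207 / 310080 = 525.46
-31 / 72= -0.43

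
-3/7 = -0.43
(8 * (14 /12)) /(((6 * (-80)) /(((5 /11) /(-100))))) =0.00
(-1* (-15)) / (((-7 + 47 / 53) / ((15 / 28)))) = -1325 / 1008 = -1.31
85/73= 1.16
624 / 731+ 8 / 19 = 17704 / 13889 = 1.27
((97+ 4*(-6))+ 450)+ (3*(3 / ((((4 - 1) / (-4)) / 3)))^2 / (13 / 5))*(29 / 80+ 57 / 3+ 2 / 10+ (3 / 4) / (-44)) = 539189 / 143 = 3770.55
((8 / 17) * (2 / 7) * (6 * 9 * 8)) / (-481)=-6912 / 57239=-0.12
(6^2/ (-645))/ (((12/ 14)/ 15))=-42/ 43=-0.98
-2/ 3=-0.67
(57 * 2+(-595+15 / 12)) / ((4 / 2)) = -1919 / 8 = -239.88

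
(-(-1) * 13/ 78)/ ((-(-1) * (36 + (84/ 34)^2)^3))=0.00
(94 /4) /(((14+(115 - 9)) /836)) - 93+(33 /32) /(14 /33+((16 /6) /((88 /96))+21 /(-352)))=14733391 /207420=71.03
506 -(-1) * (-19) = 487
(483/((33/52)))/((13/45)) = 28980/11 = 2634.55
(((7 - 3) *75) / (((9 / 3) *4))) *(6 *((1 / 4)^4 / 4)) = 75 / 512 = 0.15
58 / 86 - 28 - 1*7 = -1476 / 43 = -34.33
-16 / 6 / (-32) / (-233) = -0.00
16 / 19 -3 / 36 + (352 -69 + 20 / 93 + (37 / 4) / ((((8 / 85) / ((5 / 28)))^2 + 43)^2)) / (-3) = -60669679068421931275 / 647848847740643802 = -93.65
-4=-4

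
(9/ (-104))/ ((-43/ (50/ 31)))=225/ 69316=0.00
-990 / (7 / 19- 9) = 9405 / 82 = 114.70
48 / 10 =24 / 5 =4.80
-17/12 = -1.42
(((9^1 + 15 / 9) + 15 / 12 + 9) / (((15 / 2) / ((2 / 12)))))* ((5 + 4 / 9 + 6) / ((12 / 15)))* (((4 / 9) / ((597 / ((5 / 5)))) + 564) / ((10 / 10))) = 9793038841 / 2611278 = 3750.29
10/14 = 5/7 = 0.71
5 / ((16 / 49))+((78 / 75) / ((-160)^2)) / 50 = 245000013 / 16000000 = 15.31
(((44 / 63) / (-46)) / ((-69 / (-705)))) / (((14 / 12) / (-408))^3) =8427180072960 / 1270129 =6634900.92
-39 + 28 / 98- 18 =-397 / 7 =-56.71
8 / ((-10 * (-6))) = 2 / 15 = 0.13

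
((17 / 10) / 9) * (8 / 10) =34 / 225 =0.15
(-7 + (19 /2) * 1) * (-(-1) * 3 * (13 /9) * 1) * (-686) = -22295 /3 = -7431.67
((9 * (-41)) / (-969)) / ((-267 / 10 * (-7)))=410 / 201229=0.00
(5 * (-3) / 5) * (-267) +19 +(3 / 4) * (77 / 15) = 16477 / 20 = 823.85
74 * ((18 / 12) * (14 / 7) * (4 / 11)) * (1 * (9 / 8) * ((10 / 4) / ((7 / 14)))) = 454.09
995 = 995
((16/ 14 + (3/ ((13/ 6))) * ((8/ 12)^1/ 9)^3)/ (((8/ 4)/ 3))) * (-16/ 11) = -1820480/ 729729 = -2.49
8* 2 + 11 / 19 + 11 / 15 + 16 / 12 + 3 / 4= 22111 / 1140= 19.40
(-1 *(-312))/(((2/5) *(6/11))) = 1430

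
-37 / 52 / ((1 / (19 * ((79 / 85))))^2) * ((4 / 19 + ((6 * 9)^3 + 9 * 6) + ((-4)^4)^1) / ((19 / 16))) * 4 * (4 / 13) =-8860444160896 / 244205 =-36282812.23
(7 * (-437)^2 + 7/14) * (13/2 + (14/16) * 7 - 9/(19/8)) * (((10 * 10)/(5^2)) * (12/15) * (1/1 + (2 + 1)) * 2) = 28724803848/95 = 302366356.29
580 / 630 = 58 / 63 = 0.92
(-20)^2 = 400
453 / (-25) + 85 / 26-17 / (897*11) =-7327477 / 493350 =-14.85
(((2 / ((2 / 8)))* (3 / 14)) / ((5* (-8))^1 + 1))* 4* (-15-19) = 544 / 91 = 5.98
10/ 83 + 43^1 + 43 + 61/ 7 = 94.83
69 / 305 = 0.23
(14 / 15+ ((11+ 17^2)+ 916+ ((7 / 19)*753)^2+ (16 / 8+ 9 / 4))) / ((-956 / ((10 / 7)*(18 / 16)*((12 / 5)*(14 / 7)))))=-15241115619 / 24158120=-630.89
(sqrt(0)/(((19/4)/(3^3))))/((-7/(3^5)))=0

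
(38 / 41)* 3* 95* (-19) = -205770 / 41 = -5018.78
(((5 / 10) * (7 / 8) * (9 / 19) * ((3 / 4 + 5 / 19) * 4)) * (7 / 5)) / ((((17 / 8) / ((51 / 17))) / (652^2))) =21652884792 / 30685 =705650.47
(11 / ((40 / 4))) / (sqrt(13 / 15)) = 11 * sqrt(195) / 130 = 1.18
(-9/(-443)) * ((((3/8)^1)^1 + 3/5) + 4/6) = 591/17720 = 0.03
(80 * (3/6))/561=40/561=0.07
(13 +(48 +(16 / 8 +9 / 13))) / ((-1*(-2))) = 414 / 13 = 31.85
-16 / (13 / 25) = -400 / 13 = -30.77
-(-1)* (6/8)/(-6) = -0.12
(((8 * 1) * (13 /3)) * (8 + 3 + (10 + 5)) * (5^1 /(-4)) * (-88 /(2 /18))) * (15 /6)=2230800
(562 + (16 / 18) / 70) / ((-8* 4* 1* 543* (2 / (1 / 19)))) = -88517 / 103995360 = -0.00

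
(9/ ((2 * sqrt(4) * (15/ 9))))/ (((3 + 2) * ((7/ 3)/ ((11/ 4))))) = 891/ 2800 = 0.32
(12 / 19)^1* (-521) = -329.05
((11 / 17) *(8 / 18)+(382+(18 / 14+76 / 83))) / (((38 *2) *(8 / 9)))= 34178377 / 6005216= 5.69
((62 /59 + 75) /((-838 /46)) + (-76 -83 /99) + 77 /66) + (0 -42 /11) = -409517617 /4894758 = -83.66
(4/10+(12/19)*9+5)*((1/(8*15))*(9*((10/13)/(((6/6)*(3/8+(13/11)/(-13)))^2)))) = 470448/59375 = 7.92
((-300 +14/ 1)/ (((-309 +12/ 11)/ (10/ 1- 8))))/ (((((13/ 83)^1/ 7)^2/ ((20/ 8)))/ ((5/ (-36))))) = -1021122025/ 792558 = -1288.39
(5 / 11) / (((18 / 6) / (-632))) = -3160 / 33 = -95.76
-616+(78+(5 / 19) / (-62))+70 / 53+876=21184887 / 62434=339.32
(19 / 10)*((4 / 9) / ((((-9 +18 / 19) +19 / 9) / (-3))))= 0.43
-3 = -3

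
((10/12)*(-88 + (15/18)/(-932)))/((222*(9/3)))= -2460505/22345632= -0.11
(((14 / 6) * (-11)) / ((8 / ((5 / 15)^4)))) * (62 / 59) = -2387 / 57348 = -0.04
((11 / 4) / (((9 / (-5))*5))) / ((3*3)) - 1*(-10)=3229 / 324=9.97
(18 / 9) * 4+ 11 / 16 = 139 / 16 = 8.69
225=225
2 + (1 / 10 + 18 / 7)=327 / 70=4.67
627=627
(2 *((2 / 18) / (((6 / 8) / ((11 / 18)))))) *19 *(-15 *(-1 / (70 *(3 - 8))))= -0.15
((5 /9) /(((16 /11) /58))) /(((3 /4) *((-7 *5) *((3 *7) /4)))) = -638 /3969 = -0.16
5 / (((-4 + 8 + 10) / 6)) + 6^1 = 57 / 7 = 8.14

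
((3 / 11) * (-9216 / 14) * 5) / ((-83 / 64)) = 4423680 / 6391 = 692.17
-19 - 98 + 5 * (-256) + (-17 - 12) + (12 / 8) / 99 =-94115 / 66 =-1425.98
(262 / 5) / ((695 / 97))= 25414 / 3475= 7.31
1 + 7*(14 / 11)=109 / 11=9.91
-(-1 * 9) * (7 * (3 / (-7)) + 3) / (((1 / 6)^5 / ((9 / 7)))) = 0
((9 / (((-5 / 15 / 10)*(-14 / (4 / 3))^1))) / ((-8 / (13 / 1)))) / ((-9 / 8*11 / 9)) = 2340 / 77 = 30.39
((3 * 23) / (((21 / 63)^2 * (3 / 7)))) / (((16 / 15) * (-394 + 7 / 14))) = -21735 / 6296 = -3.45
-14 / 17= -0.82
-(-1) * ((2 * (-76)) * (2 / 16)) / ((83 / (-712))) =13528 / 83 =162.99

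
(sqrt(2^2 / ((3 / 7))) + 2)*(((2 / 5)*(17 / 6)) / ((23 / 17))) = 578 / 345 + 578*sqrt(21) / 1035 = 4.23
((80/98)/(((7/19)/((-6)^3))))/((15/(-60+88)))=-893.39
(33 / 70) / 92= 33 / 6440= 0.01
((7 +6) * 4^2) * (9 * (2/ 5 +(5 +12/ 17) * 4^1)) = 3695328/ 85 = 43474.45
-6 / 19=-0.32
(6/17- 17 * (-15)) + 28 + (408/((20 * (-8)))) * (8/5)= 118691/425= 279.27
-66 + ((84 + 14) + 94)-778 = -652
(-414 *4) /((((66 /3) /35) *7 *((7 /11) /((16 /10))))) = -6624 /7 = -946.29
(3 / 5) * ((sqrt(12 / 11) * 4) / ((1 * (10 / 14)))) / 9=56 * sqrt(33) / 825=0.39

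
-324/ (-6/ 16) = 864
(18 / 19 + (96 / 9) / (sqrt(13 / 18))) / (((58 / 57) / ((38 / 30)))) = 171 / 145 + 5776 * sqrt(26) / 1885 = 16.80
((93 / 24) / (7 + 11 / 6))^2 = 8649 / 44944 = 0.19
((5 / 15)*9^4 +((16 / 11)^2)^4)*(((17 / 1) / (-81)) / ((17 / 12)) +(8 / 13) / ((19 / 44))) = 4028901205806188 / 1429559377389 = 2818.28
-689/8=-86.12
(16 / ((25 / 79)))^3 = 2019487744 / 15625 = 129247.22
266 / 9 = 29.56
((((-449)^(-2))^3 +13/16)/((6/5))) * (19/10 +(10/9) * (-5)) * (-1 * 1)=35044292477866099141/14158647977964136128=2.48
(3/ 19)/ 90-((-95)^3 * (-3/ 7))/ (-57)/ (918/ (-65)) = -139322902/ 305235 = -456.44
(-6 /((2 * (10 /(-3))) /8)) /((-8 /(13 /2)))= -117 /20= -5.85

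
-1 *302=-302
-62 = -62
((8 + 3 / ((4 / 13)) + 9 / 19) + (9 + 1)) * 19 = 2145 / 4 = 536.25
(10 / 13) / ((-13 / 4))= -40 / 169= -0.24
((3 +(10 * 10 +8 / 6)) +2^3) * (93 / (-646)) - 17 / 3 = -42323 / 1938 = -21.84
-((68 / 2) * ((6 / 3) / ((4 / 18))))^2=-93636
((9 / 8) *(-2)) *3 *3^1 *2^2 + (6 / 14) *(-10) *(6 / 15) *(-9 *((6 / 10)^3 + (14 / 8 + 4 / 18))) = -41334 / 875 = -47.24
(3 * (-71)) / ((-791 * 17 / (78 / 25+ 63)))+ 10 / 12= 3793409 / 2017050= 1.88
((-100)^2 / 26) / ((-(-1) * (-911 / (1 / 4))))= -1250 / 11843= -0.11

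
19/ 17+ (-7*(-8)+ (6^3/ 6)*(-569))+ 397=-20029.88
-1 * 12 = -12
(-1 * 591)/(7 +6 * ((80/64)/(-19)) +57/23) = -516534/7939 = -65.06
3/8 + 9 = 75/8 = 9.38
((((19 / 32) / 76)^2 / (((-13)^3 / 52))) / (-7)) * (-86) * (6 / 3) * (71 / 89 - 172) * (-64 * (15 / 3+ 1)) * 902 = -886473423 / 421148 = -2104.90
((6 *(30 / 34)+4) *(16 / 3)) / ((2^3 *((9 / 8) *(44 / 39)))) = 8216 / 1683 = 4.88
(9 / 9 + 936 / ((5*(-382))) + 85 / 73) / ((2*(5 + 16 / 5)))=58363 / 571663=0.10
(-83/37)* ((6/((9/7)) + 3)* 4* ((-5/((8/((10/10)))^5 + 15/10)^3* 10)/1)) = 3054400/31248013283625909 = 0.00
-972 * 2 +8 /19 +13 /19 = -36915 /19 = -1942.89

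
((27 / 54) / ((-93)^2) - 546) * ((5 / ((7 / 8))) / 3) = -1040.00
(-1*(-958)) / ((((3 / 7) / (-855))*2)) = -955605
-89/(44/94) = -190.14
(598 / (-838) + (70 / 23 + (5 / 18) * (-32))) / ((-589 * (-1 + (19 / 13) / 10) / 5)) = -0.07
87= 87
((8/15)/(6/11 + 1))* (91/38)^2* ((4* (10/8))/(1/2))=364364/18411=19.79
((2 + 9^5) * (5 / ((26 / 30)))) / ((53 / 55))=243585375 / 689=353534.65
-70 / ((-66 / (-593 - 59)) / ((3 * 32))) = -730240 / 11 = -66385.45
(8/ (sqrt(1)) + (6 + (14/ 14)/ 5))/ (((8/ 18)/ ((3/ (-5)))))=-1917/ 100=-19.17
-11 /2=-5.50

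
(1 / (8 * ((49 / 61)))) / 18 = 61 / 7056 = 0.01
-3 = -3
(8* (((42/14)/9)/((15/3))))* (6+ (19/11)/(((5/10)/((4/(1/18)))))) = 7472/55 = 135.85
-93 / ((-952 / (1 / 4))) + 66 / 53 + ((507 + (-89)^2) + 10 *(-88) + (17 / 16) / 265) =7618123091 / 1009120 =7549.27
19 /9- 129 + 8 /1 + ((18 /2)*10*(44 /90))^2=16354 /9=1817.11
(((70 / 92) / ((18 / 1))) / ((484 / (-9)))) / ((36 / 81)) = -0.00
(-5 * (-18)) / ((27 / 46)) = 153.33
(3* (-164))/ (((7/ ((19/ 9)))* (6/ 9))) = -1558/ 7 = -222.57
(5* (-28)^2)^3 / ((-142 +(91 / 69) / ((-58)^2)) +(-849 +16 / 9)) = -41945418676224000 / 688842643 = -60892598.77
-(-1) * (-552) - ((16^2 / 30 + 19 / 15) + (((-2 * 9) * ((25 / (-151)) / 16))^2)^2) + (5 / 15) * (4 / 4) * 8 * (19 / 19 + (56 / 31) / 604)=-559.13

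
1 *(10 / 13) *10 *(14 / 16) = 175 / 26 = 6.73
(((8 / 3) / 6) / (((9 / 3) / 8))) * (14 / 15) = 448 / 405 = 1.11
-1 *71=-71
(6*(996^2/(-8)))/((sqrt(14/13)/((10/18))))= -206670*sqrt(182)/7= -398304.39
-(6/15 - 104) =518/5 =103.60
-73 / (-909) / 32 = 73 / 29088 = 0.00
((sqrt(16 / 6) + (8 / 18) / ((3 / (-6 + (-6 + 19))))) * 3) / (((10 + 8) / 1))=14 / 81 + sqrt(6) / 9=0.45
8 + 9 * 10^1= 98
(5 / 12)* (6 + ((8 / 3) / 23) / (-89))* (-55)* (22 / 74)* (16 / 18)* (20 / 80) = -55717475 / 6134859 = -9.08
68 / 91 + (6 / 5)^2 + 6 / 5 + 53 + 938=2262231 / 2275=994.39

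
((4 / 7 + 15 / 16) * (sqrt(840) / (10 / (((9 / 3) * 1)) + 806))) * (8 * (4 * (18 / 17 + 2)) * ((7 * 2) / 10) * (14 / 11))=369096 * sqrt(210) / 567545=9.42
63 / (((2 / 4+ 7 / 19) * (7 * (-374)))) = -57 / 2057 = -0.03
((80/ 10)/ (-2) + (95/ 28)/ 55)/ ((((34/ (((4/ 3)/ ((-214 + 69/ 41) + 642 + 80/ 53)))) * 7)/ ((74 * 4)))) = -0.02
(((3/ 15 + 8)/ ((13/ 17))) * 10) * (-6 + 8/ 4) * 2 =-11152/ 13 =-857.85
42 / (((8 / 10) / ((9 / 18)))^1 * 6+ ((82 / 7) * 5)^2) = 5145 / 421426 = 0.01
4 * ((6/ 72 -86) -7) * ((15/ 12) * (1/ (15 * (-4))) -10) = 536315/ 144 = 3724.41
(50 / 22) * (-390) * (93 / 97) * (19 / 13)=-1325250 / 1067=-1242.03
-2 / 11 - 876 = -9638 / 11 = -876.18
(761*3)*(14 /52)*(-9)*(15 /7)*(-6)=924615 /13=71124.23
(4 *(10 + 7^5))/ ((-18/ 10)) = -37371.11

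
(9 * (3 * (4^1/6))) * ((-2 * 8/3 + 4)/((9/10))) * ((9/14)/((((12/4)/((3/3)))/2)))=-80/7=-11.43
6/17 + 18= 312/17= 18.35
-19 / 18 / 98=-0.01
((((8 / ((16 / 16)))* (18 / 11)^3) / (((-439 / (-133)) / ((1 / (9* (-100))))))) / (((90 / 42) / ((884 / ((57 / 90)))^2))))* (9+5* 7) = -2382027927552 / 5046305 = -472034.08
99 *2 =198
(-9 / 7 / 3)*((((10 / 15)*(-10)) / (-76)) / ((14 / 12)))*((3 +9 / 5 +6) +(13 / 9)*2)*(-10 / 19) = 1760 / 7581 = 0.23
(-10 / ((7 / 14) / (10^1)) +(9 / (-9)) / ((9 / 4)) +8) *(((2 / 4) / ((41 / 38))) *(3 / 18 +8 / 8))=-115178 / 1107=-104.05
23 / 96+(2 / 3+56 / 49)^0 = 119 / 96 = 1.24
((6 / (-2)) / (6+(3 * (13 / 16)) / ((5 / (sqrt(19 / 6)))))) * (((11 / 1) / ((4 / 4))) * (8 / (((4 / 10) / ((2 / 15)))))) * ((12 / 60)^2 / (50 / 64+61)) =-2883584 / 297319053+585728 * sqrt(114) / 4459785795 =-0.01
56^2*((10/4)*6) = 47040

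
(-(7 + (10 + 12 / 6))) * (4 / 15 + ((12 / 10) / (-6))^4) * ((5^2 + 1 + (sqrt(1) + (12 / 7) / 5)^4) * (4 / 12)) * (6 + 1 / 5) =-4334971929859 / 14068359375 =-308.14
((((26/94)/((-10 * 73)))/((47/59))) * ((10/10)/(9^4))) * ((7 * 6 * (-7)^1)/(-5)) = -37583/8816726475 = -0.00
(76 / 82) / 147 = 38 / 6027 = 0.01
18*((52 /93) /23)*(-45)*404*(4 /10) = -2268864 /713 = -3182.14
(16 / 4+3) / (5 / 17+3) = 17 / 8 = 2.12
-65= -65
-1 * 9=-9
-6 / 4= -3 / 2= -1.50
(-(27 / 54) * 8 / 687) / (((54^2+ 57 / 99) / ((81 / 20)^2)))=-72171 / 2204056300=-0.00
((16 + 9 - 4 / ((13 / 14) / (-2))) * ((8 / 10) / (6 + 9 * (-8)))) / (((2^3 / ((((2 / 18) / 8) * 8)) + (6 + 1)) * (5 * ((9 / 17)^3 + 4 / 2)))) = -4293962 / 8942987625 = -0.00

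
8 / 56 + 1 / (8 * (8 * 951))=60871 / 426048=0.14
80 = 80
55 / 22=5 / 2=2.50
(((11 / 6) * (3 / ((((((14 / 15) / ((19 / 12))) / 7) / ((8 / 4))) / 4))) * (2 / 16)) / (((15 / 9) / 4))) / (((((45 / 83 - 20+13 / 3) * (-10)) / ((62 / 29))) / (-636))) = -769530267 / 546070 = -1409.22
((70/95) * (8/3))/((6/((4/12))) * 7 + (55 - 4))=0.01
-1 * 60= -60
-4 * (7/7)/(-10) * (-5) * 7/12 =-1.17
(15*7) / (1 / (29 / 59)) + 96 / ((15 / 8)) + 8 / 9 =275321 / 2655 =103.70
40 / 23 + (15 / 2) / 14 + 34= 23361 / 644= 36.27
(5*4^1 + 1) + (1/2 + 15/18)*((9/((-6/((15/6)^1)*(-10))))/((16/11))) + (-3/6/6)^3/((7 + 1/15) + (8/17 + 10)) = 54978683/2575872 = 21.34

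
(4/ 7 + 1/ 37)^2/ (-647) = -24025/ 43401407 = -0.00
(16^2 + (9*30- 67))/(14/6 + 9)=81/2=40.50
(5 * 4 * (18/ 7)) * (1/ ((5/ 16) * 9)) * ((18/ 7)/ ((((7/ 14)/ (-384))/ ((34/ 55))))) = -60162048/ 2695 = -22323.58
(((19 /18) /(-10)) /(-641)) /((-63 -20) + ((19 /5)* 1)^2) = -95 /39552264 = -0.00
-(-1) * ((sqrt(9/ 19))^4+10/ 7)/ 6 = 4177/ 15162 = 0.28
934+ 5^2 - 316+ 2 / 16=643.12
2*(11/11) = 2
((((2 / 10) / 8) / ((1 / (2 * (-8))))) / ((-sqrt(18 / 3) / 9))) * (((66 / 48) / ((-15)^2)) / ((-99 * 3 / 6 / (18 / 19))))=-sqrt(6) / 14250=-0.00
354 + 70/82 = 14549/41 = 354.85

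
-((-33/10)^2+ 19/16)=-4831/400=-12.08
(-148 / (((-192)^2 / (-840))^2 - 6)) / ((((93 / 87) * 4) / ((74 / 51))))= -48633725 / 1859213313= -0.03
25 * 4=100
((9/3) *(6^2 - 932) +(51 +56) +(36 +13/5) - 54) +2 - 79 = -2673.40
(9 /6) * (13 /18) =13 /12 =1.08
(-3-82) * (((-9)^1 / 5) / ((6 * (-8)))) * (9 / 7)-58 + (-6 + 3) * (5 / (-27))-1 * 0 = -62035 / 1008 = -61.54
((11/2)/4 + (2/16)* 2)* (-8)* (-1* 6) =78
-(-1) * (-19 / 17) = -19 / 17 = -1.12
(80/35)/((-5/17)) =-272/35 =-7.77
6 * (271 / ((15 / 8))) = 4336 / 5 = 867.20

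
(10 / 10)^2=1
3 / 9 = 1 / 3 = 0.33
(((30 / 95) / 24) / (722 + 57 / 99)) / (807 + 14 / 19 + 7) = 11 / 492160800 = 0.00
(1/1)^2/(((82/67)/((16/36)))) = 0.36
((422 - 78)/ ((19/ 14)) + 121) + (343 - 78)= 639.47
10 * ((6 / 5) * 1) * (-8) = -96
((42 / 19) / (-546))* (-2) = 2 / 247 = 0.01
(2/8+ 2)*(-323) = -2907/4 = -726.75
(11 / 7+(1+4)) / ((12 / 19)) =437 / 42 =10.40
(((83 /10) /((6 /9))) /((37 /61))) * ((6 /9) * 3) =15189 /370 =41.05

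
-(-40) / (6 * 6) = 10 / 9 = 1.11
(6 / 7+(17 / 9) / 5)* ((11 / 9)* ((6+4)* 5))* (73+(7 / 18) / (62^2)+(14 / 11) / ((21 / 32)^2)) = 87454503475 / 15256836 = 5732.15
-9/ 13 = -0.69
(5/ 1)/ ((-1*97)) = -5/ 97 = -0.05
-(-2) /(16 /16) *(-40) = -80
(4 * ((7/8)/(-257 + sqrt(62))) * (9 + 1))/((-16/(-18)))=-80955/527896-315 * sqrt(62)/527896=-0.16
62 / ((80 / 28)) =217 / 10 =21.70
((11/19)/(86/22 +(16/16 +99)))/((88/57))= 11/3048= 0.00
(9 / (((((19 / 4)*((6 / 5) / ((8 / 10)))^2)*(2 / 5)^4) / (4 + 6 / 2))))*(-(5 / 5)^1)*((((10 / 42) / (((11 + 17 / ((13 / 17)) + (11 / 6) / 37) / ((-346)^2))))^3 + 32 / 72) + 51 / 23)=-24702572723673104035546017649375 / 170754217598974121091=-144667423569.52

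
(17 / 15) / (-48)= -17 / 720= -0.02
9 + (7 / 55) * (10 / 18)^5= 5850226 / 649539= 9.01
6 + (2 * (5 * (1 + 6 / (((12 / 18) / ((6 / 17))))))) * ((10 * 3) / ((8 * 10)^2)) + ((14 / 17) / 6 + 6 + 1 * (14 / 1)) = 85951 / 3264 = 26.33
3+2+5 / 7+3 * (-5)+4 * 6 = 103 / 7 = 14.71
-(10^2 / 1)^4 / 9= -100000000 / 9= -11111111.11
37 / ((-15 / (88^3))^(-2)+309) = 8325 / 464404156309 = 0.00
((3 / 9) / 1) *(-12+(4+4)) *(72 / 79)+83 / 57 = 1085 / 4503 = 0.24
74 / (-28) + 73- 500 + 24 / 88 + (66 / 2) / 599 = -39602595 / 92246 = -429.32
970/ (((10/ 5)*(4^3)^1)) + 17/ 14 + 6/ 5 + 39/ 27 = 230567/ 20160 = 11.44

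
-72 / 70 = -1.03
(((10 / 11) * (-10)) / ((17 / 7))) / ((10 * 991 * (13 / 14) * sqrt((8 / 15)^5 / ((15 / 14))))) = -0.00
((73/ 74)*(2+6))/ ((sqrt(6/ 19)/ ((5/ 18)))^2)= 34675/ 17982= 1.93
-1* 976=-976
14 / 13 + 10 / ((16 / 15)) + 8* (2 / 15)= 17969 / 1560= 11.52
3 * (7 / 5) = 21 / 5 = 4.20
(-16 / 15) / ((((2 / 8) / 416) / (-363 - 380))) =19781632 / 15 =1318775.47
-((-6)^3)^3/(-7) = -10077696/7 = -1439670.86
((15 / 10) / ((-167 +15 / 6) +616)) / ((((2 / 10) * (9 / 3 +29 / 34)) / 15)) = 2550 / 39431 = 0.06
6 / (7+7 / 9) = 27 / 35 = 0.77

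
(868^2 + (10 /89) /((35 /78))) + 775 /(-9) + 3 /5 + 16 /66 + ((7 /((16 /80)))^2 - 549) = 232526910136 /308385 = 754014.98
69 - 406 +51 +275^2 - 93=75246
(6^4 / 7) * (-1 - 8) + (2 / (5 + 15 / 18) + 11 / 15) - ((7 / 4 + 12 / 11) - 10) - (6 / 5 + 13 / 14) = -1660.18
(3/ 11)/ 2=3/ 22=0.14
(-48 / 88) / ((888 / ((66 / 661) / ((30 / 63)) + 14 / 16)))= -28679 / 43044320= -0.00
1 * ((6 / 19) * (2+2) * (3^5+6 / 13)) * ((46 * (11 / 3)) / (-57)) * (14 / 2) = -29894480 / 4693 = -6370.01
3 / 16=0.19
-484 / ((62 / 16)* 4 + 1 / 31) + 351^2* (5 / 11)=55969.29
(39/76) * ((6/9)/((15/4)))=26/285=0.09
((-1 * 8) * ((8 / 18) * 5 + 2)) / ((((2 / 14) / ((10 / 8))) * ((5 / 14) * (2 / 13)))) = -48412 / 9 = -5379.11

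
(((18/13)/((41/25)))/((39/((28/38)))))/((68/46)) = 24150/2238067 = 0.01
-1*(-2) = 2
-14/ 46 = -7/ 23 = -0.30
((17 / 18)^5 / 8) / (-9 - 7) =-0.01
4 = 4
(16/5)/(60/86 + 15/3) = 0.56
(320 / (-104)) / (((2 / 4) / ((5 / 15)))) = -80 / 39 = -2.05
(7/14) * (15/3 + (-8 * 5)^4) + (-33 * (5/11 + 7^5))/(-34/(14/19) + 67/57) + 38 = 23187790405/17942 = 1292374.90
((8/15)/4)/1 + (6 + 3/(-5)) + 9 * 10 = 1433/15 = 95.53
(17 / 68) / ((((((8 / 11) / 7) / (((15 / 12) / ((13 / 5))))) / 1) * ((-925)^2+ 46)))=1925 / 1423836544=0.00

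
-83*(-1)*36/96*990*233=28718415/4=7179603.75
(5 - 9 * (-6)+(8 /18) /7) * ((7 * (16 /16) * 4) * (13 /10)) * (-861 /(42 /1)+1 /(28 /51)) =-25299079 /630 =-40157.27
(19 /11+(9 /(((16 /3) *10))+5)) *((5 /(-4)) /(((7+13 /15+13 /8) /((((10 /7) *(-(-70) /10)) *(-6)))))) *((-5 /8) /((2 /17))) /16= -13654125 /754688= -18.09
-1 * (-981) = 981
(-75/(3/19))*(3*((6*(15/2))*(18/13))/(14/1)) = -577125/91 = -6342.03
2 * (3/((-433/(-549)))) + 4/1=5026/433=11.61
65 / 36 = 1.81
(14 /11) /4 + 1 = 29 /22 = 1.32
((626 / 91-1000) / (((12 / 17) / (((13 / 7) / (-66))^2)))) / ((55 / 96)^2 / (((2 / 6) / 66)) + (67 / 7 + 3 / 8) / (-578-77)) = -0.02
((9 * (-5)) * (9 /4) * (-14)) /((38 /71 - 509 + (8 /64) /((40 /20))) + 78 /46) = -12345480 /4413077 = -2.80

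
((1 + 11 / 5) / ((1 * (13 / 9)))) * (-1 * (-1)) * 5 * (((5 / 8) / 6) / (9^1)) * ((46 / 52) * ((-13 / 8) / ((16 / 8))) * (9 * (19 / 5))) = -1311 / 416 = -3.15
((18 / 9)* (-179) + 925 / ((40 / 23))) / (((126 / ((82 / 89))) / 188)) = 2680457 / 11214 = 239.03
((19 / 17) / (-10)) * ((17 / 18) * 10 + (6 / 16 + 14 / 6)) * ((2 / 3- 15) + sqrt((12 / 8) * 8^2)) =142975 / 7344- 3325 * sqrt(6) / 612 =6.16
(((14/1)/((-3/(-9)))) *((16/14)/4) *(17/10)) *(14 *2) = 2856/5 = 571.20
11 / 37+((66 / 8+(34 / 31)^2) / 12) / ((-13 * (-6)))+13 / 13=174047701 / 133125408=1.31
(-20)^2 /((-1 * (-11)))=400 /11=36.36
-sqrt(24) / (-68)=sqrt(6) / 34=0.07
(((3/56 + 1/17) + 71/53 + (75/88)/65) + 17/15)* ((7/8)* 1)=140613373/61844640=2.27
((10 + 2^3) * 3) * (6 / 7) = 324 / 7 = 46.29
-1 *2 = -2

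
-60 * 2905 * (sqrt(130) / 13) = -174300 * sqrt(130) / 13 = -152871.21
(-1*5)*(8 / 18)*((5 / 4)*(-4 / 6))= 50 / 27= 1.85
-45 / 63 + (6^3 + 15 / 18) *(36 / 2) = 3902.29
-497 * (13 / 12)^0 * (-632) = 314104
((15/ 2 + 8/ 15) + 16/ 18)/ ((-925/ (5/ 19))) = -803/ 316350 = -0.00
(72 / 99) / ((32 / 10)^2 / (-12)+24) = 75 / 2387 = 0.03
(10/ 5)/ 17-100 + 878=13228/ 17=778.12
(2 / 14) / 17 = 1 / 119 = 0.01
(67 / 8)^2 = 4489 / 64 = 70.14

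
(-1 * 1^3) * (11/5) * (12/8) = -33/10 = -3.30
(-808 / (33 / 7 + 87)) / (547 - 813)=202 / 6099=0.03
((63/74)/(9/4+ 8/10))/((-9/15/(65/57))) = -22750/42883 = -0.53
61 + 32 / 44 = 679 / 11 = 61.73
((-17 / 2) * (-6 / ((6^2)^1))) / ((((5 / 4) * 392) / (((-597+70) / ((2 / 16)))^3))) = -159243143104 / 735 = -216657337.56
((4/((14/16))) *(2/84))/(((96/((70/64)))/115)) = 575/4032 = 0.14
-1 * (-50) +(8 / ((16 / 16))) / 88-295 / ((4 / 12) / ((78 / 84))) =-118841 / 154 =-771.69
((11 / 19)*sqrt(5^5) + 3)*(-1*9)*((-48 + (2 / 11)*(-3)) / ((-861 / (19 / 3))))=-13350*sqrt(5) / 287- 30438 / 3157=-113.65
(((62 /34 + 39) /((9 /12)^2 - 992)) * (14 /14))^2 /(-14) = -61649408 /509057137687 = -0.00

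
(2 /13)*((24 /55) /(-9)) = -16 /2145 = -0.01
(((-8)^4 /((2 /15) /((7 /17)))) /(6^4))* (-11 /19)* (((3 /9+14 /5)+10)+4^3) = -11403392 /26163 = -435.86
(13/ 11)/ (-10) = -13/ 110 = -0.12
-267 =-267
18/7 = 2.57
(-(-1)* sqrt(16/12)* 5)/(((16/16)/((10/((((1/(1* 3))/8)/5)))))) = 4000* sqrt(3) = 6928.20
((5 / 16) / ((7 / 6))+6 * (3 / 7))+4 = 383 / 56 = 6.84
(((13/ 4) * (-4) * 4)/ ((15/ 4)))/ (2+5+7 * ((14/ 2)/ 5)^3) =-100/ 189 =-0.53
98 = 98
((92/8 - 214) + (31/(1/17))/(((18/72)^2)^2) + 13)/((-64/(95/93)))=-8532425/3968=-2150.31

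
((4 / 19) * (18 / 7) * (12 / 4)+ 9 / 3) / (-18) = -0.26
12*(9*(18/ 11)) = 1944/ 11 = 176.73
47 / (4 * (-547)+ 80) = -0.02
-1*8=-8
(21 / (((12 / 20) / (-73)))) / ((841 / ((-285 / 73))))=11.86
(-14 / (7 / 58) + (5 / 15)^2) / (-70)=149 / 90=1.66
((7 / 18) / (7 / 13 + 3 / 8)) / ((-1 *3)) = -364 / 2565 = -0.14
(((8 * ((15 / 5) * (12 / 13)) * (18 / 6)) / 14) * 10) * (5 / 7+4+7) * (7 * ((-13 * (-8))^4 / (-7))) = -3187774586880 / 49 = -65056624222.04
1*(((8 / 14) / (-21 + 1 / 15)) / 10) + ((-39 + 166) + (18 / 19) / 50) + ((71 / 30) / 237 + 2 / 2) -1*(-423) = 409037523457 / 742319550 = 551.03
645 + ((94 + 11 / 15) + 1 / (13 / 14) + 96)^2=1423510534 / 38025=37436.17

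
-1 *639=-639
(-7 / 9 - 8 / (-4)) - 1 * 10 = -79 / 9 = -8.78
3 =3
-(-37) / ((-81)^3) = -37 / 531441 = -0.00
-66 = -66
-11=-11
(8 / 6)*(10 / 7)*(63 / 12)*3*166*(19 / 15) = 6308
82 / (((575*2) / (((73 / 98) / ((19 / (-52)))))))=-77818 / 535325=-0.15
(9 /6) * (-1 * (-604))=906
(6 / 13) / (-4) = -3 / 26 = -0.12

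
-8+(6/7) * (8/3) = -40/7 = -5.71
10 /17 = 0.59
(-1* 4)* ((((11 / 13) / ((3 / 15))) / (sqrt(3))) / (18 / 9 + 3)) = -44* sqrt(3) / 39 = -1.95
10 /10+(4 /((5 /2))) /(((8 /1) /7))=12 /5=2.40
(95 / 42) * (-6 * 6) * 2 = -162.86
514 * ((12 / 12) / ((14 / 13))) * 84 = 40092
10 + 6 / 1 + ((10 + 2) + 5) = 33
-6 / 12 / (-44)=1 / 88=0.01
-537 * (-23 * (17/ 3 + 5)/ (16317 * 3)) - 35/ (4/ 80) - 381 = -52784287/ 48951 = -1078.31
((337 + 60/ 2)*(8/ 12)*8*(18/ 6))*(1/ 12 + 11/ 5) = 201116/ 15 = 13407.73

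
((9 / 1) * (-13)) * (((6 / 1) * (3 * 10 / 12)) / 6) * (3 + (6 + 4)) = -3802.50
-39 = -39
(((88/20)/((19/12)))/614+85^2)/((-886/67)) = -14118056219/25840190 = -546.36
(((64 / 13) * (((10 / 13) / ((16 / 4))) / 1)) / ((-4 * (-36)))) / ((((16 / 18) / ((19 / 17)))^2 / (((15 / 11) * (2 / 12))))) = 81225 / 34384064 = 0.00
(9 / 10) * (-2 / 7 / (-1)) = 9 / 35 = 0.26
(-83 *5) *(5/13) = -2075/13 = -159.62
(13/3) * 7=91/3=30.33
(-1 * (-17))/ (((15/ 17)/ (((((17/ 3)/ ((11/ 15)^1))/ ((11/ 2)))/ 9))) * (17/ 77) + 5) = 4046/ 1487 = 2.72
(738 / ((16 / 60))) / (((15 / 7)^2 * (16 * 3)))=2009 / 160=12.56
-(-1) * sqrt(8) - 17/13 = -17/13 +2 * sqrt(2) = 1.52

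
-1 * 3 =-3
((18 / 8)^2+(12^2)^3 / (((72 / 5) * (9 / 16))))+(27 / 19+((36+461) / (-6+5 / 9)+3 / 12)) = 784285993 / 2128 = 368555.45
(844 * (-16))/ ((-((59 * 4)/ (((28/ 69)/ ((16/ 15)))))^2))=0.04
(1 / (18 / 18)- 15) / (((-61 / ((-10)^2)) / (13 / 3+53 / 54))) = 200900 / 1647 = 121.98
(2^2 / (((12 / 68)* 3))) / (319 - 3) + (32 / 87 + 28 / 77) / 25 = 12059 / 226809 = 0.05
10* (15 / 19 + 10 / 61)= 9.53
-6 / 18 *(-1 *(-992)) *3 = -992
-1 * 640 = -640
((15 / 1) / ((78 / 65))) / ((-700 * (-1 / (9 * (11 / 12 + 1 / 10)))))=183 / 1120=0.16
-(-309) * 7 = 2163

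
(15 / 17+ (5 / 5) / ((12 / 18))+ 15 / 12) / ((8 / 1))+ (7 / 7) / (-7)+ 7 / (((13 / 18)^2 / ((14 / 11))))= 123114531 / 7079072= 17.39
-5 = -5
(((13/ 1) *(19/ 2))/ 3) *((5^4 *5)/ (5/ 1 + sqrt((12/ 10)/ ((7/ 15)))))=27015625/ 942-771875 *sqrt(14)/ 314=19481.26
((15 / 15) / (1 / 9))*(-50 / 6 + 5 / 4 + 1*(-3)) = -363 / 4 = -90.75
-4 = -4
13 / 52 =1 / 4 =0.25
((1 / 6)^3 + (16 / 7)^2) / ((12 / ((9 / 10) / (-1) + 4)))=343139 / 254016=1.35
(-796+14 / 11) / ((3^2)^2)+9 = -241 / 297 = -0.81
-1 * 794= -794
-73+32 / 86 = -3123 / 43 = -72.63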